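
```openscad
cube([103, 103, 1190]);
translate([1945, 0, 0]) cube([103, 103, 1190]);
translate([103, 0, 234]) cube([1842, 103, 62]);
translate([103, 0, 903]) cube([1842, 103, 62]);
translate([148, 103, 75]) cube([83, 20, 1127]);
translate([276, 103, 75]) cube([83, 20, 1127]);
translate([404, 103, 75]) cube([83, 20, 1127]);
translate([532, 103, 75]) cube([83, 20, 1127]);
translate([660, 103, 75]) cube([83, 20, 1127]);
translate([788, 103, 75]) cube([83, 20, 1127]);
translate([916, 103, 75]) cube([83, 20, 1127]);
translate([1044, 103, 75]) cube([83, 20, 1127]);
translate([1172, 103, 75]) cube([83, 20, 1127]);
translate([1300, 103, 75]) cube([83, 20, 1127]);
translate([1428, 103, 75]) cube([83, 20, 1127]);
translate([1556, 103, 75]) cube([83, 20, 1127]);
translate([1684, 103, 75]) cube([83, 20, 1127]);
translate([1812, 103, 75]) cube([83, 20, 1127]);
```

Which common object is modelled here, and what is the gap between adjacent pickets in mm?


A fence section. The picket gap is 45 mm.

Two posts, two rails, 14 pickets — a fence section. Span 1842 mm holds 14 pickets of 83 mm with 15 equal gaps: ⌊(1842 − 14·83) / 15⌋ = 45 mm.


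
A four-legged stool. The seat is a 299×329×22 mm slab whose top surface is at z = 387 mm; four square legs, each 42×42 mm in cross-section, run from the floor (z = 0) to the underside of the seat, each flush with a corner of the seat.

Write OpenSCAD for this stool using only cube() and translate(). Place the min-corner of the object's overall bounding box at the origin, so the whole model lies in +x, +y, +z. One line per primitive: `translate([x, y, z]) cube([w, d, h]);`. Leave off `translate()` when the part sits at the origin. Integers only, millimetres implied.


translate([0, 0, 365]) cube([299, 329, 22]);
cube([42, 42, 365]);
translate([257, 0, 0]) cube([42, 42, 365]);
translate([0, 287, 0]) cube([42, 42, 365]);
translate([257, 287, 0]) cube([42, 42, 365]);


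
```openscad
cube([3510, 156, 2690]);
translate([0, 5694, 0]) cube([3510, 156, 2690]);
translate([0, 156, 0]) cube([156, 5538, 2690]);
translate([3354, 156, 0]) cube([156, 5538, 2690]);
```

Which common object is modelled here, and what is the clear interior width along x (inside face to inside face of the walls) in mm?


A house (or room) frame. The interior width is 3198 mm.

Four 2690 mm walls enclosing a rectangle with no floor or roof — a room or house frame. Outside width is 3510 mm and wall thickness is 156 mm, so the interior width is 3510 − 2 × 156 = 3198 mm.


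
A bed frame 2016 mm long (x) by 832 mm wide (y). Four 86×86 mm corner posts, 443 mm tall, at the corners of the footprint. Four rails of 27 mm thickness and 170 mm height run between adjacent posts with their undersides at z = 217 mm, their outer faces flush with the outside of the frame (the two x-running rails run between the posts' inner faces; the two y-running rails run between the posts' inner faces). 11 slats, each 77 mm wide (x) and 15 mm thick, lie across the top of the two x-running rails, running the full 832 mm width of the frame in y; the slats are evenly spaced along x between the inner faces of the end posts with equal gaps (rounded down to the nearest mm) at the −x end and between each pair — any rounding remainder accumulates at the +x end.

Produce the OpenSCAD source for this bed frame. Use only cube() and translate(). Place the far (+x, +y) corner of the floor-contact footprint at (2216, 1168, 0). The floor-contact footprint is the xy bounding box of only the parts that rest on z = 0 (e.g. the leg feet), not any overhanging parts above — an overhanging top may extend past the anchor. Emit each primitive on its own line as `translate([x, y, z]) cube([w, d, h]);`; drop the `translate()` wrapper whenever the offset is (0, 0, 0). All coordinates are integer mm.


translate([200, 336, 0]) cube([86, 86, 443]);
translate([200, 1082, 0]) cube([86, 86, 443]);
translate([2130, 336, 0]) cube([86, 86, 443]);
translate([2130, 1082, 0]) cube([86, 86, 443]);
translate([286, 336, 217]) cube([1844, 27, 170]);
translate([286, 1141, 217]) cube([1844, 27, 170]);
translate([200, 422, 217]) cube([27, 660, 170]);
translate([2189, 422, 217]) cube([27, 660, 170]);
translate([369, 336, 387]) cube([77, 832, 15]);
translate([529, 336, 387]) cube([77, 832, 15]);
translate([689, 336, 387]) cube([77, 832, 15]);
translate([849, 336, 387]) cube([77, 832, 15]);
translate([1009, 336, 387]) cube([77, 832, 15]);
translate([1169, 336, 387]) cube([77, 832, 15]);
translate([1329, 336, 387]) cube([77, 832, 15]);
translate([1489, 336, 387]) cube([77, 832, 15]);
translate([1649, 336, 387]) cube([77, 832, 15]);
translate([1809, 336, 387]) cube([77, 832, 15]);
translate([1969, 336, 387]) cube([77, 832, 15]);


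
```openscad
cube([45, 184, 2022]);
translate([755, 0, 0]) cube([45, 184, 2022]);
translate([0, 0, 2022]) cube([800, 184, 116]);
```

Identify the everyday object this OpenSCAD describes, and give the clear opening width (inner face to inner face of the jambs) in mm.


A door frame. The clear opening width is 710 mm.

Two 2022 mm tall posts with a header on top — a door frame. The left jamb is 45 mm wide at x = 0; the right jamb starts at x = 755. The clear opening is 755 − 45 = 710 mm.


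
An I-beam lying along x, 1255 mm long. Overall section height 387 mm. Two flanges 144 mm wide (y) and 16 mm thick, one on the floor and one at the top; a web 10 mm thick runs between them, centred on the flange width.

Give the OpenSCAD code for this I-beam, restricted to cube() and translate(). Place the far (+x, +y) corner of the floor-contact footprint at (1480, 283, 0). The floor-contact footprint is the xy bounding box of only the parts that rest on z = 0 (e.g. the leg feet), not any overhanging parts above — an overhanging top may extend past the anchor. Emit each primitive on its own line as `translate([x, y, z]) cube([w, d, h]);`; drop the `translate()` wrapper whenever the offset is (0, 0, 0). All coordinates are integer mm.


translate([225, 139, 0]) cube([1255, 144, 16]);
translate([225, 206, 16]) cube([1255, 10, 355]);
translate([225, 139, 371]) cube([1255, 144, 16]);


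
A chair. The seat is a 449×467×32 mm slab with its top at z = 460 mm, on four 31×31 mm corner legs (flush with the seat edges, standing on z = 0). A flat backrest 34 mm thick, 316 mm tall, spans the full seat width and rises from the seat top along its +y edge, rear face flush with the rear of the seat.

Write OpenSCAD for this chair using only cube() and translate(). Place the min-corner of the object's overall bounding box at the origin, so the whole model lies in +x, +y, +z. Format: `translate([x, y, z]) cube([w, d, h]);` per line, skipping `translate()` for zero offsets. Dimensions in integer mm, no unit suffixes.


// leg_h = 460 - 32 = 428
translate([0, 0, 428]) cube([449, 467, 32]);
cube([31, 31, 428]);
translate([418, 0, 0]) cube([31, 31, 428]);
translate([0, 436, 0]) cube([31, 31, 428]);
translate([418, 436, 0]) cube([31, 31, 428]);
translate([0, 433, 460]) cube([449, 34, 316]);


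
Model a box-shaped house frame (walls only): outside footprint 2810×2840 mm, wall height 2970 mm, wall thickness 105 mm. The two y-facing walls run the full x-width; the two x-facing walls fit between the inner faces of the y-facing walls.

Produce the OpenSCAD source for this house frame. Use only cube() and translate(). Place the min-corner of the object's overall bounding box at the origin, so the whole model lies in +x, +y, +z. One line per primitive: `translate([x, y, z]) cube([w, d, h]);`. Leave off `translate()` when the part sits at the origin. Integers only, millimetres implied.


cube([2810, 105, 2970]);
translate([0, 2735, 0]) cube([2810, 105, 2970]);
translate([0, 105, 0]) cube([105, 2630, 2970]);
translate([2705, 105, 0]) cube([105, 2630, 2970]);


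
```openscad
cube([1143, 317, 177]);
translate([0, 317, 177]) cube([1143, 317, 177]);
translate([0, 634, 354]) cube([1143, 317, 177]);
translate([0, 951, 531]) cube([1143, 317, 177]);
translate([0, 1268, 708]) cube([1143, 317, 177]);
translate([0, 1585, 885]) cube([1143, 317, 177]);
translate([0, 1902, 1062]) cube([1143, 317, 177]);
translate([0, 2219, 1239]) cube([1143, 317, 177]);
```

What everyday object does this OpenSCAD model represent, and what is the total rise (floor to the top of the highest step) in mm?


A staircase. The total rise is 1416 mm.

8 identical blocks, each offset up and back from the previous — a staircase. Each step is 177 mm tall and there are 8 of them, so the total rise is 8 × 177 = 1416 mm.


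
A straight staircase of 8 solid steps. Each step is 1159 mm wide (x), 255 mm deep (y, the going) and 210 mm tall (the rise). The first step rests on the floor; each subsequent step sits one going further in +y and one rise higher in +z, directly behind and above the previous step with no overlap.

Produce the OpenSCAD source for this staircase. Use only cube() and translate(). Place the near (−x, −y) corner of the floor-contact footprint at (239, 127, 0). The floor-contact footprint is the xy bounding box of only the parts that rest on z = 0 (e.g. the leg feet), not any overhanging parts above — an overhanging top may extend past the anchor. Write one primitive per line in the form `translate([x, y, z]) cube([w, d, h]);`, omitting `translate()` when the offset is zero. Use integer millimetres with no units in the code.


translate([239, 127, 0]) cube([1159, 255, 210]);
translate([239, 382, 210]) cube([1159, 255, 210]);
translate([239, 637, 420]) cube([1159, 255, 210]);
translate([239, 892, 630]) cube([1159, 255, 210]);
translate([239, 1147, 840]) cube([1159, 255, 210]);
translate([239, 1402, 1050]) cube([1159, 255, 210]);
translate([239, 1657, 1260]) cube([1159, 255, 210]);
translate([239, 1912, 1470]) cube([1159, 255, 210]);


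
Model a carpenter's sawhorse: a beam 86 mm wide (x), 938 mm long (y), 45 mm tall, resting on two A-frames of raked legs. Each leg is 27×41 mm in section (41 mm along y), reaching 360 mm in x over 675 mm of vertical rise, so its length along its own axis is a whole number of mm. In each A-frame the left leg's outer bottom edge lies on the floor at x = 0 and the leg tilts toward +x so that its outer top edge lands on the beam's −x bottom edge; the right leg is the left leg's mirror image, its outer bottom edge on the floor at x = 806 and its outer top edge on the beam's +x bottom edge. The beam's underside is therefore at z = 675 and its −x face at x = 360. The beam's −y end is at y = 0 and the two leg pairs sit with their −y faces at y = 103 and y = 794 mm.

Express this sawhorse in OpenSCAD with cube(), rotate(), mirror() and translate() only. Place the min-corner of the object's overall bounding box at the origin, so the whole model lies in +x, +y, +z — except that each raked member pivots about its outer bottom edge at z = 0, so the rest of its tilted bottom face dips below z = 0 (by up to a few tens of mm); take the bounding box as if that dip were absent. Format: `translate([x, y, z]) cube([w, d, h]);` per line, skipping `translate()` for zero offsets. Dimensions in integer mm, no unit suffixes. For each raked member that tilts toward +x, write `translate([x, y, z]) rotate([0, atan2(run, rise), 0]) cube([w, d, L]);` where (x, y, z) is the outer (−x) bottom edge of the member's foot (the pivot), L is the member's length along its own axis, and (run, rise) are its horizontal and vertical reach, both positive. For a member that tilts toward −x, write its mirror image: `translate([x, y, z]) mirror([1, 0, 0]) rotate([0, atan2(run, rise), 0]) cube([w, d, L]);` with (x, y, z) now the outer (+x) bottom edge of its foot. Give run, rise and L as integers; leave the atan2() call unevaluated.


translate([360, 0, 675]) cube([86, 938, 45]);
translate([0, 103, 0]) rotate([0, atan2(360, 675), 0]) cube([27, 41, 765]);
translate([806, 103, 0]) mirror([1, 0, 0]) rotate([0, atan2(360, 675), 0]) cube([27, 41, 765]);
translate([0, 794, 0]) rotate([0, atan2(360, 675), 0]) cube([27, 41, 765]);
translate([806, 794, 0]) mirror([1, 0, 0]) rotate([0, atan2(360, 675), 0]) cube([27, 41, 765]);


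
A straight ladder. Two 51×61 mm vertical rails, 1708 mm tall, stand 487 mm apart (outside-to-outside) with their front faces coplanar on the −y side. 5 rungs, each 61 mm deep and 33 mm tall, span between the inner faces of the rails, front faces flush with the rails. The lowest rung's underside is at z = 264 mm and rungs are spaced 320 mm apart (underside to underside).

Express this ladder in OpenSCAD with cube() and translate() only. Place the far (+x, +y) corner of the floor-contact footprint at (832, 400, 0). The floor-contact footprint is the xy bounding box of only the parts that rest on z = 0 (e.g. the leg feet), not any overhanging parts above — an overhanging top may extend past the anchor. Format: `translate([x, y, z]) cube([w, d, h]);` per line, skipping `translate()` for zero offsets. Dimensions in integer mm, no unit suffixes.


translate([345, 339, 0]) cube([51, 61, 1708]);
translate([781, 339, 0]) cube([51, 61, 1708]);
translate([396, 339, 264]) cube([385, 61, 33]);
translate([396, 339, 584]) cube([385, 61, 33]);
translate([396, 339, 904]) cube([385, 61, 33]);
translate([396, 339, 1224]) cube([385, 61, 33]);
translate([396, 339, 1544]) cube([385, 61, 33]);


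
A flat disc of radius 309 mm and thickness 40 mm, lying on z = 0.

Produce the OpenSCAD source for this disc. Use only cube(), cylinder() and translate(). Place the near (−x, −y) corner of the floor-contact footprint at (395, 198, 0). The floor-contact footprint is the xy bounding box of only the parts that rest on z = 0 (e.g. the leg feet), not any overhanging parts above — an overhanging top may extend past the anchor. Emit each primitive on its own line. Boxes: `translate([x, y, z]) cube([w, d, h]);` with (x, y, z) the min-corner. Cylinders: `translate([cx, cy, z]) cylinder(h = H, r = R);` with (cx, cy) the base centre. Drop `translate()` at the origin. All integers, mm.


translate([704, 507, 0]) cylinder(h = 40, r = 309);


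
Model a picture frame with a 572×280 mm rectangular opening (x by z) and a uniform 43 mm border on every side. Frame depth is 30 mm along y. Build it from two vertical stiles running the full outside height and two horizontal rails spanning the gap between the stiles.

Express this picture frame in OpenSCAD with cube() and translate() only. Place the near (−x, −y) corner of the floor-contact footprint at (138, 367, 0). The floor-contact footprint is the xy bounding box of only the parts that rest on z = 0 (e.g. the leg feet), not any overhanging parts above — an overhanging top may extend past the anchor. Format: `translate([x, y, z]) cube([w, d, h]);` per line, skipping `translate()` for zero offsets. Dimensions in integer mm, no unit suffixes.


translate([138, 367, 0]) cube([43, 30, 366]);
translate([753, 367, 0]) cube([43, 30, 366]);
translate([181, 367, 0]) cube([572, 30, 43]);
translate([181, 367, 323]) cube([572, 30, 43]);


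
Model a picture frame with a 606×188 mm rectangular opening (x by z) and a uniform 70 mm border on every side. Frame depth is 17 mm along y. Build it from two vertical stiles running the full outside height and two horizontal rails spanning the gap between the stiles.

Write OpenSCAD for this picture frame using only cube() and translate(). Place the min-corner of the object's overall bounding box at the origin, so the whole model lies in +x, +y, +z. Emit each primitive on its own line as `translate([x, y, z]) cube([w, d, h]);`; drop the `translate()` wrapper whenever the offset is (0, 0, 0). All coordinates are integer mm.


cube([70, 17, 328]);
translate([676, 0, 0]) cube([70, 17, 328]);
translate([70, 0, 0]) cube([606, 17, 70]);
translate([70, 0, 258]) cube([606, 17, 70]);


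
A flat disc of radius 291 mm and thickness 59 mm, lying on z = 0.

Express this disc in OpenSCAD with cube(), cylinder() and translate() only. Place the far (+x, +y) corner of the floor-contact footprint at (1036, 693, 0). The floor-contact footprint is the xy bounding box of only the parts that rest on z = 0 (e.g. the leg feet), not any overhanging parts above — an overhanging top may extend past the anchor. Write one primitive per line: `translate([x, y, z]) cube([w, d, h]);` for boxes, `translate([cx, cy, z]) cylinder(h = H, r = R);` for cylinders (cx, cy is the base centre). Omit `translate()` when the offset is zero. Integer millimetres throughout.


translate([745, 402, 0]) cylinder(h = 59, r = 291);


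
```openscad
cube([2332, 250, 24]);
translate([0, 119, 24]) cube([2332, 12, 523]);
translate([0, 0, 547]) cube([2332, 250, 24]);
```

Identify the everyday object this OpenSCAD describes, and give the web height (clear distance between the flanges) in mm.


An I-beam. The web height is 523 mm.

Two wide flanges with a thin centred web — an I-beam. Overall 571 mm minus two 24 mm flanges gives a web of 571 − 2·24 = 523 mm.


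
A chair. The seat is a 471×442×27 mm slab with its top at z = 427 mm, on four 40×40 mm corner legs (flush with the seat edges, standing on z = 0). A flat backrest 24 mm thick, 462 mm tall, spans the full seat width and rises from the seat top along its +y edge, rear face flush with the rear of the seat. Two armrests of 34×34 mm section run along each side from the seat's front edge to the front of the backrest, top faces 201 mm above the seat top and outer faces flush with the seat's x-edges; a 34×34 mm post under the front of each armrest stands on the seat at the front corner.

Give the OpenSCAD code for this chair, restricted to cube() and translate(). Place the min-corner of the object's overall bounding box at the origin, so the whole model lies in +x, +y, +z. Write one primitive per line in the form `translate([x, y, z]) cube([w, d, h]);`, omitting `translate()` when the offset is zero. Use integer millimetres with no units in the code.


translate([0, 0, 400]) cube([471, 442, 27]);
cube([40, 40, 400]);
translate([431, 0, 0]) cube([40, 40, 400]);
translate([0, 402, 0]) cube([40, 40, 400]);
translate([431, 402, 0]) cube([40, 40, 400]);
translate([0, 418, 427]) cube([471, 24, 462]);
translate([0, 0, 594]) cube([34, 418, 34]);
translate([437, 0, 594]) cube([34, 418, 34]);
translate([0, 0, 427]) cube([34, 34, 167]);
translate([437, 0, 427]) cube([34, 34, 167]);


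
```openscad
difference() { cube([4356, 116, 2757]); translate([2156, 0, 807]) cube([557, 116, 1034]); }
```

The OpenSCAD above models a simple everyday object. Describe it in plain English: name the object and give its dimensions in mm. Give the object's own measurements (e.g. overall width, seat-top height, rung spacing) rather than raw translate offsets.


A wall 4356 mm long (x), 116 mm thick (y), 2757 mm tall, with a rectangular window opening cut through it. The opening is 557 mm wide and 1034 mm tall; its sill is at z = 807 mm and its near (−x) edge is 2156 mm from the wall's −x end. The opening passes through the full wall thickness.


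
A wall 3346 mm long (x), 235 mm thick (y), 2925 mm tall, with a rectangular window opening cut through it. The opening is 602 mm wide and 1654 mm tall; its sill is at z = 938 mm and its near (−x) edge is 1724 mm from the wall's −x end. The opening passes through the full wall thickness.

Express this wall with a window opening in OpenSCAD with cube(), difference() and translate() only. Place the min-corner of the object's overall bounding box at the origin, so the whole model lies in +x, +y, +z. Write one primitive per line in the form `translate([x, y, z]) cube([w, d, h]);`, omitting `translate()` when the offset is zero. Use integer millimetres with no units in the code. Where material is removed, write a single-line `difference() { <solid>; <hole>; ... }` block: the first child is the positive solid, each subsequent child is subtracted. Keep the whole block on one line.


difference() { cube([3346, 235, 2925]); translate([1724, 0, 938]) cube([602, 235, 1654]); }


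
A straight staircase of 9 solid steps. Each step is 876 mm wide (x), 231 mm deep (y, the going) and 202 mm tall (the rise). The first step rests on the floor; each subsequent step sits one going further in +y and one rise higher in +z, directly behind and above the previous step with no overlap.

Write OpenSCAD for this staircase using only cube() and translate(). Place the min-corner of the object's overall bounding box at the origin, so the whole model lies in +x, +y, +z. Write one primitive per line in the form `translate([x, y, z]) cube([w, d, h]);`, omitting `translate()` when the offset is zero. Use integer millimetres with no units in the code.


cube([876, 231, 202]);
translate([0, 231, 202]) cube([876, 231, 202]);
translate([0, 462, 404]) cube([876, 231, 202]);
translate([0, 693, 606]) cube([876, 231, 202]);
translate([0, 924, 808]) cube([876, 231, 202]);
translate([0, 1155, 1010]) cube([876, 231, 202]);
translate([0, 1386, 1212]) cube([876, 231, 202]);
translate([0, 1617, 1414]) cube([876, 231, 202]);
translate([0, 1848, 1616]) cube([876, 231, 202]);


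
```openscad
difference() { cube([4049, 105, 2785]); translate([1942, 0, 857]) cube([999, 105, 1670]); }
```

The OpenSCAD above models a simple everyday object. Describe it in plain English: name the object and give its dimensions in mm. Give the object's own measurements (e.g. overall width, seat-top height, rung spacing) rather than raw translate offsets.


A wall 4049 mm long (x), 105 mm thick (y), 2785 mm tall, with a rectangular window opening cut through it. The opening is 999 mm wide and 1670 mm tall; its sill is at z = 857 mm and its near (−x) edge is 1942 mm from the wall's −x end. The opening passes through the full wall thickness.


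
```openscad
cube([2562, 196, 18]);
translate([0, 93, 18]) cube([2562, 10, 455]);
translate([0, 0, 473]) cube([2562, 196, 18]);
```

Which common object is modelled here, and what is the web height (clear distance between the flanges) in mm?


An I-beam. The web height is 455 mm.

Two wide flanges with a thin centred web — an I-beam. Overall 491 mm minus two 18 mm flanges gives a web of 491 − 2·18 = 455 mm.


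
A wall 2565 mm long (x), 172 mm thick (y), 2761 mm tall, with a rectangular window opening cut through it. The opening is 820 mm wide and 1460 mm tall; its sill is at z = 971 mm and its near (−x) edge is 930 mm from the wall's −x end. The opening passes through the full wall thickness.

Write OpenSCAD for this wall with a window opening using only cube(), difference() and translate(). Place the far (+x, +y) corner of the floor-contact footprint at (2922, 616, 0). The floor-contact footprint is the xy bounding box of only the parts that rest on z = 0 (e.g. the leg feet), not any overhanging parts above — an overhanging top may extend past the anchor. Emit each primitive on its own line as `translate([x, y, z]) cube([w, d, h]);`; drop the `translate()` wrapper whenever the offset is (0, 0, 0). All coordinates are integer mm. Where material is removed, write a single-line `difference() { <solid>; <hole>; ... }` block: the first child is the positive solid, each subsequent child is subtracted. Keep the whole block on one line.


difference() { translate([357, 444, 0]) cube([2565, 172, 2761]); translate([1287, 444, 971]) cube([820, 172, 1460]); }


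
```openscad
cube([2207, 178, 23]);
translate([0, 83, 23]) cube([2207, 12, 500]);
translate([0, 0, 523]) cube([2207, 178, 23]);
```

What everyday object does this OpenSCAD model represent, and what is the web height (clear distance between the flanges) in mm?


An I-beam. The web height is 500 mm.

Two wide flanges with a thin centred web — an I-beam. Overall 546 mm minus two 23 mm flanges gives a web of 546 − 2·23 = 500 mm.


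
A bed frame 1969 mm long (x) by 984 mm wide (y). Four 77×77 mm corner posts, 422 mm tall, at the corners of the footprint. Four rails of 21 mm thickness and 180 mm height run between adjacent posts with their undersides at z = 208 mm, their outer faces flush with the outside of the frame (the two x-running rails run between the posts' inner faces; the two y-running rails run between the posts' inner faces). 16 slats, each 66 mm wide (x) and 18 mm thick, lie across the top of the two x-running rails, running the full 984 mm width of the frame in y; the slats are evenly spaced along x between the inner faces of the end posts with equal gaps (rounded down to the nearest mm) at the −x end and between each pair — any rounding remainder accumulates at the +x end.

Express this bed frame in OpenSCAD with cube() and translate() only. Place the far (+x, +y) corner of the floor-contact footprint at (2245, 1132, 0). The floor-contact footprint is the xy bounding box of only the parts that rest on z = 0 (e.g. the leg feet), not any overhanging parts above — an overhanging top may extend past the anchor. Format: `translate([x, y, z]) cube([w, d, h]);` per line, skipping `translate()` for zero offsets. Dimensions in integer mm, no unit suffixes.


translate([276, 148, 0]) cube([77, 77, 422]);
translate([276, 1055, 0]) cube([77, 77, 422]);
translate([2168, 148, 0]) cube([77, 77, 422]);
translate([2168, 1055, 0]) cube([77, 77, 422]);
translate([353, 148, 208]) cube([1815, 21, 180]);
translate([353, 1111, 208]) cube([1815, 21, 180]);
translate([276, 225, 208]) cube([21, 830, 180]);
translate([2224, 225, 208]) cube([21, 830, 180]);
translate([397, 148, 388]) cube([66, 984, 18]);
translate([507, 148, 388]) cube([66, 984, 18]);
translate([617, 148, 388]) cube([66, 984, 18]);
translate([727, 148, 388]) cube([66, 984, 18]);
translate([837, 148, 388]) cube([66, 984, 18]);
translate([947, 148, 388]) cube([66, 984, 18]);
translate([1057, 148, 388]) cube([66, 984, 18]);
translate([1167, 148, 388]) cube([66, 984, 18]);
translate([1277, 148, 388]) cube([66, 984, 18]);
translate([1387, 148, 388]) cube([66, 984, 18]);
translate([1497, 148, 388]) cube([66, 984, 18]);
translate([1607, 148, 388]) cube([66, 984, 18]);
translate([1717, 148, 388]) cube([66, 984, 18]);
translate([1827, 148, 388]) cube([66, 984, 18]);
translate([1937, 148, 388]) cube([66, 984, 18]);
translate([2047, 148, 388]) cube([66, 984, 18]);


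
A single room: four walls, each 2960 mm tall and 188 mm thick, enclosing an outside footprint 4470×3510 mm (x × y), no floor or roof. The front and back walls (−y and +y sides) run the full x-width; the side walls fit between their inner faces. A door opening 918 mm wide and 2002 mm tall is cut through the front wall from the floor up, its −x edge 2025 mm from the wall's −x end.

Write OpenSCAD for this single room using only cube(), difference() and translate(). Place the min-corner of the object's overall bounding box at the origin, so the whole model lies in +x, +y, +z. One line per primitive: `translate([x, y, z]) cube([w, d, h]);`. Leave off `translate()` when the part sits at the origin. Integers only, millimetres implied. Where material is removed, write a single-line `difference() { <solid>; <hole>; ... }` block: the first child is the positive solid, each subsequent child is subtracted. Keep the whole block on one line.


difference() { cube([4470, 188, 2960]); translate([2025, 0, 0]) cube([918, 188, 2002]); }
translate([0, 3322, 0]) cube([4470, 188, 2960]);
translate([0, 188, 0]) cube([188, 3134, 2960]);
translate([4282, 188, 0]) cube([188, 3134, 2960]);


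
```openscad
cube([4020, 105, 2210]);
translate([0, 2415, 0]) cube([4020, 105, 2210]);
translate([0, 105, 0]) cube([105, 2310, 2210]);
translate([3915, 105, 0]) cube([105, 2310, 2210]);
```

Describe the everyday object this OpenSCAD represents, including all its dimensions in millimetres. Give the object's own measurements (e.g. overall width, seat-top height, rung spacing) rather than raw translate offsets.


The wall frame of a small rectangular building: four walls, each 2210 mm tall and 105 mm thick, enclosing a footprint 4020 mm (x) by 2520 mm (y) outside-to-outside, with no floor or roof. The front and back walls (the −y and +y sides) span the full width; the two side walls fit between them.


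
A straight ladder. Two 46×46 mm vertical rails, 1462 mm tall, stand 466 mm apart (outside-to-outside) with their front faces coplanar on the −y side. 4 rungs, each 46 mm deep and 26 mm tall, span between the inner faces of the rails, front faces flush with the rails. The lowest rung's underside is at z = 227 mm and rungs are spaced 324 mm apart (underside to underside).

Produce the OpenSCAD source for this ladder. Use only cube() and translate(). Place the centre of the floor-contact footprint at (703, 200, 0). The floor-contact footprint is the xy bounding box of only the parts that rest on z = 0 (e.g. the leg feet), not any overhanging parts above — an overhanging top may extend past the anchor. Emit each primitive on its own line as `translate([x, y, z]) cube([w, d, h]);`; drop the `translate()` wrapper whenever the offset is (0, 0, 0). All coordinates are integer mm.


// rung span = 466 - 2*46 = 374
// rung[k] z = 227 + k*324
translate([470, 177, 0]) cube([46, 46, 1462]);
translate([890, 177, 0]) cube([46, 46, 1462]);
translate([516, 177, 227]) cube([374, 46, 26]);
translate([516, 177, 551]) cube([374, 46, 26]);
translate([516, 177, 875]) cube([374, 46, 26]);
translate([516, 177, 1199]) cube([374, 46, 26]);


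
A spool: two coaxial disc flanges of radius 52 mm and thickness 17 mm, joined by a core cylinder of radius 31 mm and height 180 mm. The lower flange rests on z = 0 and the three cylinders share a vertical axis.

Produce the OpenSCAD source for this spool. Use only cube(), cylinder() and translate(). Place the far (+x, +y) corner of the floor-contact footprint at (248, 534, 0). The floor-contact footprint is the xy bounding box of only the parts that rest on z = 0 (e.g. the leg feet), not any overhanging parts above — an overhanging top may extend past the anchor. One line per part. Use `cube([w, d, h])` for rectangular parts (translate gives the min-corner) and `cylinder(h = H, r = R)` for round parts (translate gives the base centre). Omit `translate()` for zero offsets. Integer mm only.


translate([196, 482, 0]) cylinder(h = 17, r = 52);
translate([196, 482, 17]) cylinder(h = 180, r = 31);
translate([196, 482, 197]) cylinder(h = 17, r = 52);


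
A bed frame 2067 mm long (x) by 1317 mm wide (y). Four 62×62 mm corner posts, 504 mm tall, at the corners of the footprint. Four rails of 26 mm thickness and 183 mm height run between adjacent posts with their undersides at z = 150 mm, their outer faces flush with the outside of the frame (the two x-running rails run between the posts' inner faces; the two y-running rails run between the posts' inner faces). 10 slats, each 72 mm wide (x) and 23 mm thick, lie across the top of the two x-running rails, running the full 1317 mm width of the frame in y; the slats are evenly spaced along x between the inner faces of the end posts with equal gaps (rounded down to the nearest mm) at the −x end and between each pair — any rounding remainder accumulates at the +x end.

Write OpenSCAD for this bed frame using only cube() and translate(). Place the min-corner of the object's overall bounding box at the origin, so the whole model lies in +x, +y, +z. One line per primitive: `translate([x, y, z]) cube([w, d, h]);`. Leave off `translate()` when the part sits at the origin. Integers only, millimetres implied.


cube([62, 62, 504]);
translate([0, 1255, 0]) cube([62, 62, 504]);
translate([2005, 0, 0]) cube([62, 62, 504]);
translate([2005, 1255, 0]) cube([62, 62, 504]);
translate([62, 0, 150]) cube([1943, 26, 183]);
translate([62, 1291, 150]) cube([1943, 26, 183]);
translate([0, 62, 150]) cube([26, 1193, 183]);
translate([2041, 62, 150]) cube([26, 1193, 183]);
translate([173, 0, 333]) cube([72, 1317, 23]);
translate([356, 0, 333]) cube([72, 1317, 23]);
translate([539, 0, 333]) cube([72, 1317, 23]);
translate([722, 0, 333]) cube([72, 1317, 23]);
translate([905, 0, 333]) cube([72, 1317, 23]);
translate([1088, 0, 333]) cube([72, 1317, 23]);
translate([1271, 0, 333]) cube([72, 1317, 23]);
translate([1454, 0, 333]) cube([72, 1317, 23]);
translate([1637, 0, 333]) cube([72, 1317, 23]);
translate([1820, 0, 333]) cube([72, 1317, 23]);


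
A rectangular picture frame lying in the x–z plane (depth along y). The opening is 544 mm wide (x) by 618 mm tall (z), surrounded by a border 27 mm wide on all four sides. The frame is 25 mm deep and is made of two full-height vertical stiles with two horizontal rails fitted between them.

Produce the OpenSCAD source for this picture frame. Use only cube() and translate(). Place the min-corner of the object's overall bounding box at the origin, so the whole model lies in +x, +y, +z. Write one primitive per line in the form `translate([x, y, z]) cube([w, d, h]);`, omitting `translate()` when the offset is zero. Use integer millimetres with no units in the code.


cube([27, 25, 672]);
translate([571, 0, 0]) cube([27, 25, 672]);
translate([27, 0, 0]) cube([544, 25, 27]);
translate([27, 0, 645]) cube([544, 25, 27]);


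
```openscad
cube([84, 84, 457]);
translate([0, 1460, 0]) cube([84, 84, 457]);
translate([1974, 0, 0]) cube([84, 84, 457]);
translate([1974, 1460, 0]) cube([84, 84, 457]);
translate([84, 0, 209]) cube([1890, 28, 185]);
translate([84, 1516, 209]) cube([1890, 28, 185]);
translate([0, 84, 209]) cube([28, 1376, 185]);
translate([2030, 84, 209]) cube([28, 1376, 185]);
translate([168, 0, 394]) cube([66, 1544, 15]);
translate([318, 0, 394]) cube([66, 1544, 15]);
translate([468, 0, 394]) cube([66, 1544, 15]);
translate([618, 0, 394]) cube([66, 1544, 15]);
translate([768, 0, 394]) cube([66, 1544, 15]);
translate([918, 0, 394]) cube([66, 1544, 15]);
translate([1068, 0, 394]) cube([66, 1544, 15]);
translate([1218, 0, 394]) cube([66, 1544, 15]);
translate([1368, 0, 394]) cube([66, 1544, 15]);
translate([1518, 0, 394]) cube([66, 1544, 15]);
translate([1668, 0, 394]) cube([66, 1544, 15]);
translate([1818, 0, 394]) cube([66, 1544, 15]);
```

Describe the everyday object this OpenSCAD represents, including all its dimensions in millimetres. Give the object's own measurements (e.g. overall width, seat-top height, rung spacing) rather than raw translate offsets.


A bed frame 2058 mm long (x) by 1544 mm wide (y). Four 84×84 mm corner posts, 457 mm tall, at the corners of the footprint. Four rails of 28 mm thickness and 185 mm height run between adjacent posts with their undersides at z = 209 mm, their outer faces flush with the outside of the frame (the two x-running rails run between the posts' inner faces; the two y-running rails run between the posts' inner faces). 12 slats, each 66 mm wide (x) and 15 mm thick, lie across the top of the two x-running rails, running the full 1544 mm width of the frame in y; along x they sit between the end posts with a 84 mm gap after the −x posts and between neighbouring slats, leaving 90 mm before the +x posts.


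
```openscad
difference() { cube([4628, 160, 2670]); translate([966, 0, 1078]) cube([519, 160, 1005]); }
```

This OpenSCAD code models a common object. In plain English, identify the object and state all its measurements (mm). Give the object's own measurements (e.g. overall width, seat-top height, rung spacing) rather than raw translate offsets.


A wall 4628 mm long (x), 160 mm thick (y), 2670 mm tall, with a rectangular window opening cut through it. The opening is 519 mm wide and 1005 mm tall; its sill is at z = 1078 mm and its near (−x) edge is 966 mm from the wall's −x end. The opening passes through the full wall thickness.


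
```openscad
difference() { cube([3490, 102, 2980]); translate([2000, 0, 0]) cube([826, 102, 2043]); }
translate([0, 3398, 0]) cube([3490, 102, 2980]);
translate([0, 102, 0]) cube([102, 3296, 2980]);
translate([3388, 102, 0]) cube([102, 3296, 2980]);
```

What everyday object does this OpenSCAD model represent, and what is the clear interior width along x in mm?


A single room. The interior width is 3286 mm.

Four walls enclosing a rectangle with a door in the front wall — a room. Outside width 3490 minus two 102 mm walls gives 3286 mm.


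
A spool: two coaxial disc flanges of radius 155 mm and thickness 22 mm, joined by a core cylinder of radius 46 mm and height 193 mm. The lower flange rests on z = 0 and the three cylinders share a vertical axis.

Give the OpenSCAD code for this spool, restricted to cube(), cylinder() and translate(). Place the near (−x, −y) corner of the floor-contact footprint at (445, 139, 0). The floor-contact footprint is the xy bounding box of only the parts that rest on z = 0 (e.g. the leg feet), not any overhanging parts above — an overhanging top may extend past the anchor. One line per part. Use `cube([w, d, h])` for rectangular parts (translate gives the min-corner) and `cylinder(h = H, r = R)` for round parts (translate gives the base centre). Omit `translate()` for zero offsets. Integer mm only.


translate([600, 294, 0]) cylinder(h = 22, r = 155);
translate([600, 294, 22]) cylinder(h = 193, r = 46);
translate([600, 294, 215]) cylinder(h = 22, r = 155);


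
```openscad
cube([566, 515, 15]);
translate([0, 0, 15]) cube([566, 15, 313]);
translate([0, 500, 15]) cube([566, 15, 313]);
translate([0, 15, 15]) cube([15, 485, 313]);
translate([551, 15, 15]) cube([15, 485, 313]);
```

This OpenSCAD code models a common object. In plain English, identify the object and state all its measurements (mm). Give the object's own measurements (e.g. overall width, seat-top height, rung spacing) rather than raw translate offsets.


An open-topped rectangular box: outside dimensions 566×515×328 mm, with a uniform wall and base thickness of 15 mm. The base is a full 566×515 slab on the floor; four walls sit on top of the base. The front and back walls (the −y and +y sides) span the full width; the two side walls fit between them.


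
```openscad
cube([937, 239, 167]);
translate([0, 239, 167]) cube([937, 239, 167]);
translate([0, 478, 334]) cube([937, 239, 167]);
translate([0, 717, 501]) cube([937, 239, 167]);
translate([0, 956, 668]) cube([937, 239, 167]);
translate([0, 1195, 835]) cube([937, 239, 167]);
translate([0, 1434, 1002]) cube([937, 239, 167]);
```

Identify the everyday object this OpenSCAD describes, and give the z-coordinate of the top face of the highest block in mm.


A staircase. The total rise is 1169 mm.

7 identical blocks, each offset up and back from the previous — a staircase. Each step is 167 mm tall and there are 7 of them, so the total rise is 7 × 167 = 1169 mm.


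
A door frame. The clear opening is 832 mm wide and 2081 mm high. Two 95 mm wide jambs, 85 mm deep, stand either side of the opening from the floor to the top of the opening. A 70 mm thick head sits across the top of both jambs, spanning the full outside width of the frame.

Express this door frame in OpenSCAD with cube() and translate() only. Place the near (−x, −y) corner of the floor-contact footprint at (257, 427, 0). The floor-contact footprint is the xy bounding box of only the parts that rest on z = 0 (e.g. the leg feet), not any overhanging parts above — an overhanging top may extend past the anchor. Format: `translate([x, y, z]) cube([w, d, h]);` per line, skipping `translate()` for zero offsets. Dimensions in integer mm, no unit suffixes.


translate([257, 427, 0]) cube([95, 85, 2081]);
translate([1184, 427, 0]) cube([95, 85, 2081]);
translate([257, 427, 2081]) cube([1022, 85, 70]);


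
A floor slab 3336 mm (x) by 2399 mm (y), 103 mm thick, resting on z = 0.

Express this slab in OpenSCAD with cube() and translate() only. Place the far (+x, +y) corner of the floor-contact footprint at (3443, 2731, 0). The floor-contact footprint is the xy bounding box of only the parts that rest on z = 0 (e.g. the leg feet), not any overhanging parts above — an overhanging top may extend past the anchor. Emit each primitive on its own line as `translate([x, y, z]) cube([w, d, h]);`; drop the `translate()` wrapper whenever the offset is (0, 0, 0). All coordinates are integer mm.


translate([107, 332, 0]) cube([3336, 2399, 103]);


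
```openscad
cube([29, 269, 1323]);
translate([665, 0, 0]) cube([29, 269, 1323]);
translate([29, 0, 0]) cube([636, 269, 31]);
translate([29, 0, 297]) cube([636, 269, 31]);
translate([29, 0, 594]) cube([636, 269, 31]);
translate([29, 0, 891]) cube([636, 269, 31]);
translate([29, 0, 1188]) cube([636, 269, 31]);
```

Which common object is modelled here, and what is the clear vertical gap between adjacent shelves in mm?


A bookshelf. The clear shelf gap is 266 mm.

Two tall side panels with 5 horizontal boards between them — a bookshelf. The first two shelf undersides are at z = 0 and z = 297; with shelf thickness 31, the clear gap is 297 − 0 − 31 = 266 mm.
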